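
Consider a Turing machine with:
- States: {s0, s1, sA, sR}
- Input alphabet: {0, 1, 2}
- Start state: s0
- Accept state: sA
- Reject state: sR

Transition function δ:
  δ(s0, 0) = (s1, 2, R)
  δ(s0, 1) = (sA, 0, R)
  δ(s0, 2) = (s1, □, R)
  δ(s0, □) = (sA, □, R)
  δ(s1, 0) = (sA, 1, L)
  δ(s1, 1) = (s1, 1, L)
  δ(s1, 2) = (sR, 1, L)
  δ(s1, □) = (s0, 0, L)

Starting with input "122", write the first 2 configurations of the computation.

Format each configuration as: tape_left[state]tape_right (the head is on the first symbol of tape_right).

Transitions applied:
Step 1: δ(s0, 1) = (sA, 0, R)

The first 2 configurations are:
[s0]122 ⊢ 0[sA]22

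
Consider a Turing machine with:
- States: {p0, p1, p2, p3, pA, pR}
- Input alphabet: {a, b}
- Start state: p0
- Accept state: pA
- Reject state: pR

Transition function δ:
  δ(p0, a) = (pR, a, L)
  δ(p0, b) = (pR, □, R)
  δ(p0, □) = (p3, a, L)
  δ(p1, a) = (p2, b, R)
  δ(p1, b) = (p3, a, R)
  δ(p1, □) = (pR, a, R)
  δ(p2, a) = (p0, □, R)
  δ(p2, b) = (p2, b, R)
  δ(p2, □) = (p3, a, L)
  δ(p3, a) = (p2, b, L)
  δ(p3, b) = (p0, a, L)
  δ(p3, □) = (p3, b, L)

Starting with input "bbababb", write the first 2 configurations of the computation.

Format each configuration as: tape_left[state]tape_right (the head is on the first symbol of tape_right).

Transitions applied:
Step 1: δ(p0, b) = (pR, □, R)

The first 2 configurations are:
[p0]bbababb ⊢ □[pR]bababb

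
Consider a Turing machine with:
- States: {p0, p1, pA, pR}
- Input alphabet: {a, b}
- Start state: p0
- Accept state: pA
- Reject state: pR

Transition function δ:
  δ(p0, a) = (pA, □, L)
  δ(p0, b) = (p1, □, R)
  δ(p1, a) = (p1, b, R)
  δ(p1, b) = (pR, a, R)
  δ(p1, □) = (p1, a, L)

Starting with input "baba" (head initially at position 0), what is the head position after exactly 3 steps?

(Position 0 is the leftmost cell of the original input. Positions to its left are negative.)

Execution trace (head position shown):
Step 0: [p0]baba  (head at position 0)
Step 1: move right → □[p1]aba  (head at position 1)
Step 2: move right → □b[p1]ba  (head at position 2)
Step 3: move right → □ba[pR]a  (head at position 3)

After 3 steps, the head is at position 3.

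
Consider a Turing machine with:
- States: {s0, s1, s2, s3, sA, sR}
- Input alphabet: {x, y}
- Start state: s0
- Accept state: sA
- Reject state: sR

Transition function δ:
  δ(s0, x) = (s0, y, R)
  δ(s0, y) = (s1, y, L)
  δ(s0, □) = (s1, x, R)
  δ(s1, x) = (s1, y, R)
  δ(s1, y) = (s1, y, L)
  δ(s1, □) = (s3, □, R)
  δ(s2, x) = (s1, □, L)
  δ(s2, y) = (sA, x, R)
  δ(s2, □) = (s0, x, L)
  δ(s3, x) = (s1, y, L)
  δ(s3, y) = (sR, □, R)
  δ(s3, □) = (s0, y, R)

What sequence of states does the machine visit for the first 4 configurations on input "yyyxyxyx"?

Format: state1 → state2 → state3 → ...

Execution trace:
Initial: [s0]yyyxyxyx
Step 1: δ(s0, y) = (s1, y, L) → [s1]□yyyxyxyx
Step 2: δ(s1, □) = (s3, □, R) → □[s3]yyyxyxyx
Step 3: δ(s3, y) = (sR, □, R) → □□[sR]yyxyxyx

The machine reaches the reject state sR and halts.

State sequence: s0 → s1 → s3 → sR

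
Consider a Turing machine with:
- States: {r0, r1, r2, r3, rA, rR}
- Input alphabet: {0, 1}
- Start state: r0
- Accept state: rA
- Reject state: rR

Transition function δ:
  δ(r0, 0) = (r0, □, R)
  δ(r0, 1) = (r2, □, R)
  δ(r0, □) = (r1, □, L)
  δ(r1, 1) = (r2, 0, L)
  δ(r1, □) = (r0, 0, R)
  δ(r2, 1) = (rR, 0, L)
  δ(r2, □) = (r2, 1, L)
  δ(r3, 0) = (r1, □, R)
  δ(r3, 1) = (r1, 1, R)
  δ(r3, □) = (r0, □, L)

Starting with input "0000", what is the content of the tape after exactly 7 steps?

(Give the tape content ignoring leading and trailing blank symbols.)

Execution trace:
Initial: [r0]0000
Step 1: δ(r0, 0) = (r0, □, R) → □[r0]000
Step 2: δ(r0, 0) = (r0, □, R) → □□[r0]00
Step 3: δ(r0, 0) = (r0, □, R) → □□□[r0]0
Step 4: δ(r0, 0) = (r0, □, R) → □□□□[r0]□
Step 5: δ(r0, □) = (r1, □, L) → □□□[r1]□□
Step 6: δ(r1, □) = (r0, 0, R) → □□□0[r0]□
Step 7: δ(r0, □) = (r1, □, L) → □□□[r1]0□

No transition is defined for δ(r1, 0). By convention the machine halts and rejects.

After 7 steps, the tape (ignoring leading/trailing blanks) is: 0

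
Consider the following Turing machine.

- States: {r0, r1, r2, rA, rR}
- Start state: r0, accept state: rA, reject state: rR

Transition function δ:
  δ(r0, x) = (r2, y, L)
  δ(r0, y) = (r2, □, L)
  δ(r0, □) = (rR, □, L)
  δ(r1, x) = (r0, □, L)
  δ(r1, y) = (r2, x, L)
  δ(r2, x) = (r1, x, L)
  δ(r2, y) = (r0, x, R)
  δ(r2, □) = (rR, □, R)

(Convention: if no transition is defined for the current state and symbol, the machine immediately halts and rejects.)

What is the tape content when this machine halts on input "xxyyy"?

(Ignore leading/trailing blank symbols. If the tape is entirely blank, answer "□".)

Execution trace:
Initial: [r0]xxyyy
Step 1: δ(r0, x) = (r2, y, L) → [r2]□yxyyy
Step 2: δ(r2, □) = (rR, □, R) → □[rR]yxyyy

The machine reaches the reject state rR and halts.

Final tape (ignoring leading/trailing blanks): yxyyy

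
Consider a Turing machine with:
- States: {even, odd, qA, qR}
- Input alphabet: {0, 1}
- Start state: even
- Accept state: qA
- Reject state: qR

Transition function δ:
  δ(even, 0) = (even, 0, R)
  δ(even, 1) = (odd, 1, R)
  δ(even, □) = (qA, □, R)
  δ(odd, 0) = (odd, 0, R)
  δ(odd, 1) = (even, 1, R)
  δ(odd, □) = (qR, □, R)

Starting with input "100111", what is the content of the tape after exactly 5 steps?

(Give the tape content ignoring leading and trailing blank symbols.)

Execution trace:
Initial: [even]100111
Step 1: δ(even, 1) = (odd, 1, R) → 1[odd]00111
Step 2: δ(odd, 0) = (odd, 0, R) → 10[odd]0111
Step 3: δ(odd, 0) = (odd, 0, R) → 100[odd]111
Step 4: δ(odd, 1) = (even, 1, R) → 1001[even]11
Step 5: δ(even, 1) = (odd, 1, R) → 10011[odd]1

After 5 steps, the tape (ignoring leading/trailing blanks) is: 100111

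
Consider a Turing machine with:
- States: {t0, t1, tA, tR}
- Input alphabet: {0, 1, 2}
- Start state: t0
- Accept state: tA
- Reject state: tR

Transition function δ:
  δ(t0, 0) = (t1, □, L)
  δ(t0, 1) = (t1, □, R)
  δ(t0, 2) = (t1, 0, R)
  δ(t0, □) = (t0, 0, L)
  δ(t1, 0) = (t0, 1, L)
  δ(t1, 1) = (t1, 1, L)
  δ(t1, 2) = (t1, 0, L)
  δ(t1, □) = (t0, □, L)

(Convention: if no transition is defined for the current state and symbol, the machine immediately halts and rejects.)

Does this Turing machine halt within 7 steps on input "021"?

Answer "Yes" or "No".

Execution trace:
Initial: [t0]021
Step 1: δ(t0, 0) = (t1, □, L) → [t1]□□21
Step 2: δ(t1, □) = (t0, □, L) → [t0]□□□21
Step 3: δ(t0, □) = (t0, 0, L) → [t0]□0□□21
Step 4: δ(t0, □) = (t0, 0, L) → [t0]□00□□21
Step 5: δ(t0, □) = (t0, 0, L) → [t0]□000□□21
Step 6: δ(t0, □) = (t0, 0, L) → [t0]□0000□□21
Step 7: δ(t0, □) = (t0, 0, L) → [t0]□00000□□21

The machine has not reached a halting state after 7 steps.
The machine did not halt within the 7-step bound.

Answer: No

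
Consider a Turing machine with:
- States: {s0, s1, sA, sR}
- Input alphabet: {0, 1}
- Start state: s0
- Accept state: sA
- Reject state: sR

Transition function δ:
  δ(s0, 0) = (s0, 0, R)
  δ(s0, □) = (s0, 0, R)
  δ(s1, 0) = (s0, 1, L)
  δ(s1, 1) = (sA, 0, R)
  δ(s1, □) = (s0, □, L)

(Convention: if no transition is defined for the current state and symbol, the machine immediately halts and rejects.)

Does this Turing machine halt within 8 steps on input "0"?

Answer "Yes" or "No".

Execution trace:
Initial: [s0]0
Step 1: δ(s0, 0) = (s0, 0, R) → 0[s0]□
Step 2: δ(s0, □) = (s0, 0, R) → 00[s0]□
Step 3: δ(s0, □) = (s0, 0, R) → 000[s0]□
Step 4: δ(s0, □) = (s0, 0, R) → 0000[s0]□
Step 5: δ(s0, □) = (s0, 0, R) → 00000[s0]□
Step 6: δ(s0, □) = (s0, 0, R) → 000000[s0]□
Step 7: δ(s0, □) = (s0, 0, R) → 0000000[s0]□
Step 8: δ(s0, □) = (s0, 0, R) → 00000000[s0]□

The machine has not reached a halting state after 8 steps.
The machine did not halt within the 8-step bound.

Answer: No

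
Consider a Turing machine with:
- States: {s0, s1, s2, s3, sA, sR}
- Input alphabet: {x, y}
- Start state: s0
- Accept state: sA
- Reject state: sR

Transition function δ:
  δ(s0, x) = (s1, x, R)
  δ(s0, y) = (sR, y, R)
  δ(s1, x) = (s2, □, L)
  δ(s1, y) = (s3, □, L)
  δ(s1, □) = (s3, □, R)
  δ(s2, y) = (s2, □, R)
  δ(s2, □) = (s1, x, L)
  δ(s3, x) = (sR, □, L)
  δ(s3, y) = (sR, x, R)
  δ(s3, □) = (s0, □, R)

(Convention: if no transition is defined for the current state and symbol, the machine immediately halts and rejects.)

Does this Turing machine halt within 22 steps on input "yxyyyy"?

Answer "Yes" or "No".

Execution trace:
Initial: [s0]yxyyyy
Step 1: δ(s0, y) = (sR, y, R) → y[sR]xyyyy

The machine reaches the reject state sR and halts.
The machine halted after 1 step (within the 22-step bound).

Answer: Yes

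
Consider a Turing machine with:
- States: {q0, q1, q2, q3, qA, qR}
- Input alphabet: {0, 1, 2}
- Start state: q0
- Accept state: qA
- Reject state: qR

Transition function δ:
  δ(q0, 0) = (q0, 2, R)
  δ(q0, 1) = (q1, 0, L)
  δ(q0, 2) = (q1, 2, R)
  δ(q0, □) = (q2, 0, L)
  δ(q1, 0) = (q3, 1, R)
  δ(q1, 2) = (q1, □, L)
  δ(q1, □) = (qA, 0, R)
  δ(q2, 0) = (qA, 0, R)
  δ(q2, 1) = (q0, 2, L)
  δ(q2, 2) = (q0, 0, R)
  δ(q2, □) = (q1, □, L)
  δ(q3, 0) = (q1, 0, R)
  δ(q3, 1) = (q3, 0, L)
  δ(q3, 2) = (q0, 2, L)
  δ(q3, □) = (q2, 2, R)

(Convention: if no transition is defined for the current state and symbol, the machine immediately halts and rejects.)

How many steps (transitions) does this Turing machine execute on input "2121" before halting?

Execution trace:
Initial: [q0]2121
Step 1: δ(q0, 2) = (q1, 2, R) → 2[q1]121

No transition is defined for δ(q1, 1). By convention the machine halts and rejects.

The machine executed 1 step before halting.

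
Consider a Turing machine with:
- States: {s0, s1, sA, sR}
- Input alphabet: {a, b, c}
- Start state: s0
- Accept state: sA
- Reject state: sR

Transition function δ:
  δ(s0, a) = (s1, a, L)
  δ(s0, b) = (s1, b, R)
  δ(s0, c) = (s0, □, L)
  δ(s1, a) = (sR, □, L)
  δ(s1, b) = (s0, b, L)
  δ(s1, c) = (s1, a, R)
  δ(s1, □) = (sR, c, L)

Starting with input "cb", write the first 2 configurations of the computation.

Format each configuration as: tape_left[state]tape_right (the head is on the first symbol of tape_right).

Transitions applied:
Step 1: δ(s0, c) = (s0, □, L)

The first 2 configurations are:
[s0]cb ⊢ [s0]□□b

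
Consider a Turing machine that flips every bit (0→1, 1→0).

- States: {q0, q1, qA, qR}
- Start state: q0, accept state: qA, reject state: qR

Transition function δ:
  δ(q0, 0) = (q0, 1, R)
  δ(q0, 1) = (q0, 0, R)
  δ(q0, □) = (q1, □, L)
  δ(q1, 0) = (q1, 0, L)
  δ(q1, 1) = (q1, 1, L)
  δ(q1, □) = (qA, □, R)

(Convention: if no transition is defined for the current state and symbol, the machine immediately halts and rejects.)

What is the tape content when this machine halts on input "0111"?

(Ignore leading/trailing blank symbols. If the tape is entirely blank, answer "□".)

Execution trace:
Initial: [q0]0111
Step 1: δ(q0, 0) = (q0, 1, R) → 1[q0]111
Step 2: δ(q0, 1) = (q0, 0, R) → 10[q0]11
Step 3: δ(q0, 1) = (q0, 0, R) → 100[q0]1
Step 4: δ(q0, 1) = (q0, 0, R) → 1000[q0]□
Step 5: δ(q0, □) = (q1, □, L) → 100[q1]0□
Step 6: δ(q1, 0) = (q1, 0, L) → 10[q1]00□
Step 7: δ(q1, 0) = (q1, 0, L) → 1[q1]000□
Step 8: δ(q1, 0) = (q1, 0, L) → [q1]1000□
Step 9: δ(q1, 1) = (q1, 1, L) → [q1]□1000□
Step 10: δ(q1, □) = (qA, □, R) → □[qA]1000□

The machine reaches the accept state qA and halts.

Final tape (ignoring leading/trailing blanks): 1000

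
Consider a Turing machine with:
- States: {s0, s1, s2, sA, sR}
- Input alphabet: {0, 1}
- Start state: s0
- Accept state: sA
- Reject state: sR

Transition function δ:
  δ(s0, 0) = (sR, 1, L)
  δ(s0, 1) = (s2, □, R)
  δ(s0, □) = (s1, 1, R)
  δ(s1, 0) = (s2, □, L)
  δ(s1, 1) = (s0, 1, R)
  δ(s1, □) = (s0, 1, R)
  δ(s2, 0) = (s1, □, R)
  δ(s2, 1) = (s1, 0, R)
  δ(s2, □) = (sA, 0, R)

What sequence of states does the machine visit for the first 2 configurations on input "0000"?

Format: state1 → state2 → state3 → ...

Execution trace:
Initial: [s0]0000
Step 1: δ(s0, 0) = (sR, 1, L) → [sR]□1000

The machine reaches the reject state sR and halts.

State sequence: s0 → sR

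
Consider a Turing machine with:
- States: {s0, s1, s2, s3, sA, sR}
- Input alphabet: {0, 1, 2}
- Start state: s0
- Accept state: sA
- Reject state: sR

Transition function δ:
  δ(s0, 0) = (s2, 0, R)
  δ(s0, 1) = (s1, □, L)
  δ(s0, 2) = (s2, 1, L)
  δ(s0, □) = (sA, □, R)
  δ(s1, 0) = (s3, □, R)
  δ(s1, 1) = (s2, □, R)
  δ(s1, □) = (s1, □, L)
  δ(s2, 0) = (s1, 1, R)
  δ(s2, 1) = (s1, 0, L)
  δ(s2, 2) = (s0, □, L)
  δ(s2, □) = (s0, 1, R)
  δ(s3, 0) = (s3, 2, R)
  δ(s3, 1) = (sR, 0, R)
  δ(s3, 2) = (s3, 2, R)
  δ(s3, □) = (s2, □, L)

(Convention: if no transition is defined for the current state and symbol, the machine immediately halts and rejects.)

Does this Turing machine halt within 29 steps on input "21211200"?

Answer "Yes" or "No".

Execution trace:
Initial: [s0]21211200
Step 1: δ(s0, 2) = (s2, 1, L) → [s2]□11211200
Step 2: δ(s2, □) = (s0, 1, R) → 1[s0]11211200
Step 3: δ(s0, 1) = (s1, □, L) → [s1]1□1211200
Step 4: δ(s1, 1) = (s2, □, R) → □[s2]□1211200
Step 5: δ(s2, □) = (s0, 1, R) → □1[s0]1211200
Step 6: δ(s0, 1) = (s1, □, L) → □[s1]1□211200
Step 7: δ(s1, 1) = (s2, □, R) → □□[s2]□211200
Step 8: δ(s2, □) = (s0, 1, R) → □□1[s0]211200
Step 9: δ(s0, 2) = (s2, 1, L) → □□[s2]1111200
Step 10: δ(s2, 1) = (s1, 0, L) → □[s1]□0111200
Step 11: δ(s1, □) = (s1, □, L) → [s1]□□0111200
Step 12: δ(s1, □) = (s1, □, L) → [s1]□□□0111200
Step 13: δ(s1, □) = (s1, □, L) → [s1]□□□□0111200
Step 14: δ(s1, □) = (s1, □, L) → [s1]□□□□□0111200
Step 15: δ(s1, □) = (s1, □, L) → [s1]□□□□□□0111200
Step 16: δ(s1, □) = (s1, □, L) → [s1]□□□□□□□0111200
Step 17: δ(s1, □) = (s1, □, L) → [s1]□□□□□□□□0111200
Step 18: δ(s1, □) = (s1, □, L) → [s1]□□□□□□□□□0111200
Step 19: δ(s1, □) = (s1, □, L) → [s1]□□□□□□□□□□0111200
Step 20: δ(s1, □) = (s1, □, L) → [s1]□□□□□□□□□□□0111200
Step 21: δ(s1, □) = (s1, □, L) → [s1]□□□□□□□□□□□□0111200
Step 22: δ(s1, □) = (s1, □, L) → [s1]□□□□□□□□□□□□□0111200
Step 23: δ(s1, □) = (s1, □, L) → [s1]□□□□□□□□□□□□□□0111200
Step 24: δ(s1, □) = (s1, □, L) → [s1]□□□□□□□□□□□□□□□0111200
Step 25: δ(s1, □) = (s1, □, L) → [s1]□□□□□□□□□□□□□□□□0111200
Step 26: δ(s1, □) = (s1, □, L) → [s1]□□□□□□□□□□□□□□□□□0111200
Step 27: δ(s1, □) = (s1, □, L) → [s1]□□□□□□□□□□□□□□□□□□0111200
Step 28: δ(s1, □) = (s1, □, L) → [s1]□□□□□□□□□□□□□□□□□□□0111200
Step 29: δ(s1, □) = (s1, □, L) → [s1]□□□□□□□□□□□□□□□□□□□□0111200

The machine has not reached a halting state after 29 steps.
The machine did not halt within the 29-step bound.

Answer: No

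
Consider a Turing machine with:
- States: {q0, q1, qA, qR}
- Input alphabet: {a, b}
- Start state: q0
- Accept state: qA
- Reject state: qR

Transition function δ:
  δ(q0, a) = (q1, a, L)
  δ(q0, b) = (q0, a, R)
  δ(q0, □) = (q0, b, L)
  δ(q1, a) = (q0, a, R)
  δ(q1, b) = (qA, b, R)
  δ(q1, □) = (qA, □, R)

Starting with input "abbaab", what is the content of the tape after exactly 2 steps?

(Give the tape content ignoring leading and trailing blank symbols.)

Execution trace:
Initial: [q0]abbaab
Step 1: δ(q0, a) = (q1, a, L) → [q1]□abbaab
Step 2: δ(q1, □) = (qA, □, R) → □[qA]abbaab

The machine reaches the accept state qA and halts.

After 2 steps, the tape (ignoring leading/trailing blanks) is: abbaab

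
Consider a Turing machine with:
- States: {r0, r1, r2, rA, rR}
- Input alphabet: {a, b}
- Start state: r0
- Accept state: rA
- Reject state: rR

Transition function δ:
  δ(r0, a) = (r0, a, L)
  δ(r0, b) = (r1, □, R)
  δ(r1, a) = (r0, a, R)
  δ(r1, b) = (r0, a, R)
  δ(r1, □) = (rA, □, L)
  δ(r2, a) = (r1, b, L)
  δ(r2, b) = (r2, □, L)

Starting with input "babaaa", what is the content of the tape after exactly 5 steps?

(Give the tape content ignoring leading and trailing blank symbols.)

Execution trace:
Initial: [r0]babaaa
Step 1: δ(r0, b) = (r1, □, R) → □[r1]abaaa
Step 2: δ(r1, a) = (r0, a, R) → □a[r0]baaa
Step 3: δ(r0, b) = (r1, □, R) → □a□[r1]aaa
Step 4: δ(r1, a) = (r0, a, R) → □a□a[r0]aa
Step 5: δ(r0, a) = (r0, a, L) → □a□[r0]aaa

After 5 steps, the tape (ignoring leading/trailing blanks) is: a□aaa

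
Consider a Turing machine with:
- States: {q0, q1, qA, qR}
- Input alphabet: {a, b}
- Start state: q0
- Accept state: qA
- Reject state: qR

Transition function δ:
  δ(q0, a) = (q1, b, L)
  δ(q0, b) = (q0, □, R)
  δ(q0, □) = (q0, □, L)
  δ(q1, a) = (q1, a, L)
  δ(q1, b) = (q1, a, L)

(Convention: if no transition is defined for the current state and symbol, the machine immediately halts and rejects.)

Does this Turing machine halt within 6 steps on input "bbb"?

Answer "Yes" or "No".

Execution trace:
Initial: [q0]bbb
Step 1: δ(q0, b) = (q0, □, R) → □[q0]bb
Step 2: δ(q0, b) = (q0, □, R) → □□[q0]b
Step 3: δ(q0, b) = (q0, □, R) → □□□[q0]□
Step 4: δ(q0, □) = (q0, □, L) → □□[q0]□□
Step 5: δ(q0, □) = (q0, □, L) → □[q0]□□□
Step 6: δ(q0, □) = (q0, □, L) → [q0]□□□□

The machine has not reached a halting state after 6 steps.
The machine did not halt within the 6-step bound.

Answer: No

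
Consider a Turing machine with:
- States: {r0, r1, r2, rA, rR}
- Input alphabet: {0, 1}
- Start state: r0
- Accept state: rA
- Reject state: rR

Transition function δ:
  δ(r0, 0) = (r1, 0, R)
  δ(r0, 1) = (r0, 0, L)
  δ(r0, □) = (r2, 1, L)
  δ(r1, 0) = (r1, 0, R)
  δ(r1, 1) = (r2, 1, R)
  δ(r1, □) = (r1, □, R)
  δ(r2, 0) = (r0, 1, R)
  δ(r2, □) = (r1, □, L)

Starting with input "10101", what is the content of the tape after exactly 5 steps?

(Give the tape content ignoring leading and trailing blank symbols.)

Execution trace:
Initial: [r0]10101
Step 1: δ(r0, 1) = (r0, 0, L) → [r0]□00101
Step 2: δ(r0, □) = (r2, 1, L) → [r2]□100101
Step 3: δ(r2, □) = (r1, □, L) → [r1]□□100101
Step 4: δ(r1, □) = (r1, □, R) → □[r1]□100101
Step 5: δ(r1, □) = (r1, □, R) → □□[r1]100101

After 5 steps, the tape (ignoring leading/trailing blanks) is: 100101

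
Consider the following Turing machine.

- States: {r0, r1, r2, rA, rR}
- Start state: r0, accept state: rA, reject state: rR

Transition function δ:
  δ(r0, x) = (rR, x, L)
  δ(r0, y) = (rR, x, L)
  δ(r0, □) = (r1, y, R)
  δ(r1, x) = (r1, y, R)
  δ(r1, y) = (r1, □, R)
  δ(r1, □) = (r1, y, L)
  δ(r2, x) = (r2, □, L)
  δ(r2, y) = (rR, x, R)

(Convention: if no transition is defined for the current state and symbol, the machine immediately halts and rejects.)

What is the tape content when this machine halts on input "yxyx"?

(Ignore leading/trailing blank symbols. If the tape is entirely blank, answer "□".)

Execution trace:
Initial: [r0]yxyx
Step 1: δ(r0, y) = (rR, x, L) → [rR]□xxyx

The machine reaches the reject state rR and halts.

Final tape (ignoring leading/trailing blanks): xxyx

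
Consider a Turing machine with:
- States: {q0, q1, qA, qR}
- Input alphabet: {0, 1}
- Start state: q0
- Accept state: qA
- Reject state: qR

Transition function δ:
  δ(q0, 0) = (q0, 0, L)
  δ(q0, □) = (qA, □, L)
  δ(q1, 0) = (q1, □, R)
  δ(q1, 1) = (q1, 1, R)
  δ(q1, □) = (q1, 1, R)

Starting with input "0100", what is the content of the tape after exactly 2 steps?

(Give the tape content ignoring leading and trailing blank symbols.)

Execution trace:
Initial: [q0]0100
Step 1: δ(q0, 0) = (q0, 0, L) → [q0]□0100
Step 2: δ(q0, □) = (qA, □, L) → [qA]□□0100

The machine reaches the accept state qA and halts.

After 2 steps, the tape (ignoring leading/trailing blanks) is: 0100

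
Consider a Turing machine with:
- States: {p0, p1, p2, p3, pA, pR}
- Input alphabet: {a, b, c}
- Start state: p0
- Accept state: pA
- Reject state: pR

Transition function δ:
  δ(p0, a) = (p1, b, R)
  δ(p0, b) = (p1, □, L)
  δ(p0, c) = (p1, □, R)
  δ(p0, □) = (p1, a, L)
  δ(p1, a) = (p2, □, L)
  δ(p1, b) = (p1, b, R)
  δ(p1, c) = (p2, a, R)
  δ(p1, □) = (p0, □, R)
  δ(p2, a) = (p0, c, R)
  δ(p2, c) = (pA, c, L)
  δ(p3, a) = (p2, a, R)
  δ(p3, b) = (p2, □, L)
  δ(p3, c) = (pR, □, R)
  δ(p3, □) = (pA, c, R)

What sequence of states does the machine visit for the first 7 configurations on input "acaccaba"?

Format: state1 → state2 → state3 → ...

Execution trace:
Initial: [p0]acaccaba
Step 1: δ(p0, a) = (p1, b, R) → b[p1]caccaba
Step 2: δ(p1, c) = (p2, a, R) → ba[p2]accaba
Step 3: δ(p2, a) = (p0, c, R) → bac[p0]ccaba
Step 4: δ(p0, c) = (p1, □, R) → bac□[p1]caba
Step 5: δ(p1, c) = (p2, a, R) → bac□a[p2]aba
Step 6: δ(p2, a) = (p0, c, R) → bac□ac[p0]ba

State sequence: p0 → p1 → p2 → p0 → p1 → p2 → p0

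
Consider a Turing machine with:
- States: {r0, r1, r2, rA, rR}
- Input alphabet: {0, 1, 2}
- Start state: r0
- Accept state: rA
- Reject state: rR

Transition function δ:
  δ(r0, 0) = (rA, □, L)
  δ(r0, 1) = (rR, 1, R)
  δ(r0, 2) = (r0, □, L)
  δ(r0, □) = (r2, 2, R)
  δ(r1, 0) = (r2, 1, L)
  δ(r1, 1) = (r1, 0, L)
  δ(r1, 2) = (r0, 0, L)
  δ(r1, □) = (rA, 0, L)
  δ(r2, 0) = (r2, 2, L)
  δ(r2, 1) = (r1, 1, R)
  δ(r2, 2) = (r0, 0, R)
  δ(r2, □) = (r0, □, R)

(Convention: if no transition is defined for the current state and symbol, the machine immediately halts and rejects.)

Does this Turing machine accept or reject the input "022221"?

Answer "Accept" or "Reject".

Execution trace:
Initial: [r0]022221
Step 1: δ(r0, 0) = (rA, □, L) → [rA]□□22221

The machine reaches the accept state rA and halts.

Answer: Accept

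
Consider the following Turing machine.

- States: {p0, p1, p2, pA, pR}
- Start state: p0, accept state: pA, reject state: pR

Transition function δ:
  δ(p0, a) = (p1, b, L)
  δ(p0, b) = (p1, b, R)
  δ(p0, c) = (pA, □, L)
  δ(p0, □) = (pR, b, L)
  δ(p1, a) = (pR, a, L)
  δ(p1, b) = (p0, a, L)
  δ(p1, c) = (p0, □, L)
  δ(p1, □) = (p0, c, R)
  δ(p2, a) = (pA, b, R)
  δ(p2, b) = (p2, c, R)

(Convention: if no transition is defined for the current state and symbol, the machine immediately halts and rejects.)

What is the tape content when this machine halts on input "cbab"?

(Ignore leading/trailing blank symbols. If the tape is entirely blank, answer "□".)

Execution trace:
Initial: [p0]cbab
Step 1: δ(p0, c) = (pA, □, L) → [pA]□□bab

The machine reaches the accept state pA and halts.

Final tape (ignoring leading/trailing blanks): bab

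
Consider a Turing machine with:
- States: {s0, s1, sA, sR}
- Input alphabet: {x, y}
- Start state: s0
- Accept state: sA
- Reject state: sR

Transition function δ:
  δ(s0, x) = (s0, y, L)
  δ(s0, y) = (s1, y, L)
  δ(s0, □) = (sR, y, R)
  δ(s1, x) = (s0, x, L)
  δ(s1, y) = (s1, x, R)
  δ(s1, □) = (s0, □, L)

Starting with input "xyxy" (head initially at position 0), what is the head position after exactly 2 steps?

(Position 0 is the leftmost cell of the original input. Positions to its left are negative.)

Execution trace (head position shown):
Step 0: [s0]xyxy  (head at position 0)
Step 1: move left → [s0]□yyxy  (head at position -1)
Step 2: move right → y[sR]yyxy  (head at position 0)

After 2 steps, the head is at position 0.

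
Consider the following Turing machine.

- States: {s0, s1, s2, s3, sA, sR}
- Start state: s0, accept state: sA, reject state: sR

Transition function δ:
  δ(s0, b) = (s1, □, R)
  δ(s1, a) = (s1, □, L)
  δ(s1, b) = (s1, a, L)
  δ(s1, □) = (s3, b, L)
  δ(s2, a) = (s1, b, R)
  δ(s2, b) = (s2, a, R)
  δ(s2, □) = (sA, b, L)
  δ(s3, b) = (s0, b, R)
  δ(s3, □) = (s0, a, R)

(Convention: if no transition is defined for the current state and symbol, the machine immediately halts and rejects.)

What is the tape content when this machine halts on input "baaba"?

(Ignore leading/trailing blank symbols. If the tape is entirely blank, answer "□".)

Execution trace:
Initial: [s0]baaba
Step 1: δ(s0, b) = (s1, □, R) → □[s1]aaba
Step 2: δ(s1, a) = (s1, □, L) → [s1]□□aba
Step 3: δ(s1, □) = (s3, b, L) → [s3]□b□aba
Step 4: δ(s3, □) = (s0, a, R) → a[s0]b□aba
Step 5: δ(s0, b) = (s1, □, R) → a□[s1]□aba
Step 6: δ(s1, □) = (s3, b, L) → a[s3]□baba
Step 7: δ(s3, □) = (s0, a, R) → aa[s0]baba
Step 8: δ(s0, b) = (s1, □, R) → aa□[s1]aba
Step 9: δ(s1, a) = (s1, □, L) → aa[s1]□□ba
Step 10: δ(s1, □) = (s3, b, L) → a[s3]ab□ba

No transition is defined for δ(s3, a). By convention the machine halts and rejects.

Final tape (ignoring leading/trailing blanks): aab□ba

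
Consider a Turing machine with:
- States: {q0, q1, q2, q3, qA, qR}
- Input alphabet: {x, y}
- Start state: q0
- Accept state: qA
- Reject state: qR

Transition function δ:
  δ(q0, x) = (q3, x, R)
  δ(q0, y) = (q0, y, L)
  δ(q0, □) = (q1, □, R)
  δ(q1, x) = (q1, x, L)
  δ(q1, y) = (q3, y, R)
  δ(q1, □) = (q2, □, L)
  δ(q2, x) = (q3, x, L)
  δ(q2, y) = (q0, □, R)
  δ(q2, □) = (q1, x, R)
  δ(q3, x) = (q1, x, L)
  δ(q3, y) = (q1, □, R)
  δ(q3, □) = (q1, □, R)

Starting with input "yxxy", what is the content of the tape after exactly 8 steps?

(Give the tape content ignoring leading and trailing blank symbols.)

Execution trace:
Initial: [q0]yxxy
Step 1: δ(q0, y) = (q0, y, L) → [q0]□yxxy
Step 2: δ(q0, □) = (q1, □, R) → □[q1]yxxy
Step 3: δ(q1, y) = (q3, y, R) → □y[q3]xxy
Step 4: δ(q3, x) = (q1, x, L) → □[q1]yxxy
Step 5: δ(q1, y) = (q3, y, R) → □y[q3]xxy
Step 6: δ(q3, x) = (q1, x, L) → □[q1]yxxy
Step 7: δ(q1, y) = (q3, y, R) → □y[q3]xxy
Step 8: δ(q3, x) = (q1, x, L) → □[q1]yxxy

After 8 steps, the tape (ignoring leading/trailing blanks) is: yxxy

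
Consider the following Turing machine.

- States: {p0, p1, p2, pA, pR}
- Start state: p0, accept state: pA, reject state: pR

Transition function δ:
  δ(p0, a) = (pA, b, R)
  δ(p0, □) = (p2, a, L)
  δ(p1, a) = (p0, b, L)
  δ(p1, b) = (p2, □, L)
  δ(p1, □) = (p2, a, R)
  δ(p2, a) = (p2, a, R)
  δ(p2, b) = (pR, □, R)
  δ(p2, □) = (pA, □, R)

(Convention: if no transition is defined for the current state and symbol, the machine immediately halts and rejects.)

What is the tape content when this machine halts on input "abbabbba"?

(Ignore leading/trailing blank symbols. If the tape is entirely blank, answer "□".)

Execution trace:
Initial: [p0]abbabbba
Step 1: δ(p0, a) = (pA, b, R) → b[pA]bbabbba

The machine reaches the accept state pA and halts.

Final tape (ignoring leading/trailing blanks): bbbabbba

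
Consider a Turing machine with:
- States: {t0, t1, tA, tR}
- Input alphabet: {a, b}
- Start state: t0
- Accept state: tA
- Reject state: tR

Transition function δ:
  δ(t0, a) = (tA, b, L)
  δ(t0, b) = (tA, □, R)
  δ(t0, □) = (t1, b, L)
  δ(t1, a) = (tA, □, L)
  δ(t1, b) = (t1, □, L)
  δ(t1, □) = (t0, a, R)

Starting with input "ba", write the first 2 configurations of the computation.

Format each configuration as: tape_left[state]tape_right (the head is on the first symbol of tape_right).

Transitions applied:
Step 1: δ(t0, b) = (tA, □, R)

The first 2 configurations are:
[t0]ba ⊢ □[tA]a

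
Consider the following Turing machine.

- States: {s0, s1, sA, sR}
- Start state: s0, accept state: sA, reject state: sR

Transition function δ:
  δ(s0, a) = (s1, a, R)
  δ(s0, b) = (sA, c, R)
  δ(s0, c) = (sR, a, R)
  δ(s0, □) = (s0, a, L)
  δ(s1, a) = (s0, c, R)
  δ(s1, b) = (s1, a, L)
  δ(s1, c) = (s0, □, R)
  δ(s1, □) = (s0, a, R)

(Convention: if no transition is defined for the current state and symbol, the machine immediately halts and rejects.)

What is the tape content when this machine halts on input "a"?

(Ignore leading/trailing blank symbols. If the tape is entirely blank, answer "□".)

Execution trace:
Initial: [s0]a
Step 1: δ(s0, a) = (s1, a, R) → a[s1]□
Step 2: δ(s1, □) = (s0, a, R) → aa[s0]□
Step 3: δ(s0, □) = (s0, a, L) → a[s0]aa
Step 4: δ(s0, a) = (s1, a, R) → aa[s1]a
Step 5: δ(s1, a) = (s0, c, R) → aac[s0]□
Step 6: δ(s0, □) = (s0, a, L) → aa[s0]ca
Step 7: δ(s0, c) = (sR, a, R) → aaa[sR]a

The machine reaches the reject state sR and halts.

Final tape (ignoring leading/trailing blanks): aaaa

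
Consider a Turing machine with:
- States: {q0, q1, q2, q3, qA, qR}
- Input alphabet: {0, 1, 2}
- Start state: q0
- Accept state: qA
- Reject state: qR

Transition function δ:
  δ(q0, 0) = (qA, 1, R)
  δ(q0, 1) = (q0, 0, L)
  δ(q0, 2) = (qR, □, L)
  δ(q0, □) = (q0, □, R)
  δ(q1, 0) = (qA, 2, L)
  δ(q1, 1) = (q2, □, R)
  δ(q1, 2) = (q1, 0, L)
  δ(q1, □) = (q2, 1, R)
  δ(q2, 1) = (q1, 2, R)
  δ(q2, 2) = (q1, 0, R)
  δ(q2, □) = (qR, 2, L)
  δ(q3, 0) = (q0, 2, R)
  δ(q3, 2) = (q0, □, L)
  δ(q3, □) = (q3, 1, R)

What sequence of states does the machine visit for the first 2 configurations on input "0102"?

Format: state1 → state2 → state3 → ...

Execution trace:
Initial: [q0]0102
Step 1: δ(q0, 0) = (qA, 1, R) → 1[qA]102

The machine reaches the accept state qA and halts.

State sequence: q0 → qA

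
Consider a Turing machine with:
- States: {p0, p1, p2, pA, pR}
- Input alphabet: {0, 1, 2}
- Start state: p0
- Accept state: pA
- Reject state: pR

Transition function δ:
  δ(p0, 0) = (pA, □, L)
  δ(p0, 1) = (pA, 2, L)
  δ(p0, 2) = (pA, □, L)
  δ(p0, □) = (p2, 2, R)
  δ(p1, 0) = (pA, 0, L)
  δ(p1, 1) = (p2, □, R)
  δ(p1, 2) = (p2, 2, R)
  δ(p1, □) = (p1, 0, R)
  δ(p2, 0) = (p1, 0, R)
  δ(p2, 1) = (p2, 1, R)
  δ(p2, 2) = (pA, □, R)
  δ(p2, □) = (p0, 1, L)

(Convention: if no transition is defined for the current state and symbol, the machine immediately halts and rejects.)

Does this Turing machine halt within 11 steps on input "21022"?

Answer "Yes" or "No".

Execution trace:
Initial: [p0]21022
Step 1: δ(p0, 2) = (pA, □, L) → [pA]□□1022

The machine reaches the accept state pA and halts.
The machine halted after 1 step (within the 11-step bound).

Answer: Yes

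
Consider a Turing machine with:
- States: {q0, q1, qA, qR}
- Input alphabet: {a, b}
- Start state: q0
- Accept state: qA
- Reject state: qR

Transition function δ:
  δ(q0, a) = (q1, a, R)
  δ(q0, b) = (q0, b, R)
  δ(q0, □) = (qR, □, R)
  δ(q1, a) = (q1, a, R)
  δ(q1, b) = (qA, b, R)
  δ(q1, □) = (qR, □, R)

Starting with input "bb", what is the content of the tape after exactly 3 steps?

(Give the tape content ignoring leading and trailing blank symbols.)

Execution trace:
Initial: [q0]bb
Step 1: δ(q0, b) = (q0, b, R) → b[q0]b
Step 2: δ(q0, b) = (q0, b, R) → bb[q0]□
Step 3: δ(q0, □) = (qR, □, R) → bb□[qR]□

The machine reaches the reject state qR and halts.

After 3 steps, the tape (ignoring leading/trailing blanks) is: bb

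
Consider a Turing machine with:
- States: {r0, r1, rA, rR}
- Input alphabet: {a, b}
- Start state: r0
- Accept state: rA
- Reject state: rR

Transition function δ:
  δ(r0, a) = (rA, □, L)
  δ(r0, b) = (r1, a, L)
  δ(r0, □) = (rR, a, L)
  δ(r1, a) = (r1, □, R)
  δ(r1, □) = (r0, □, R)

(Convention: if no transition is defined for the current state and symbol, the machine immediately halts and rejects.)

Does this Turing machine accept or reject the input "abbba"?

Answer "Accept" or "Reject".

Execution trace:
Initial: [r0]abbba
Step 1: δ(r0, a) = (rA, □, L) → [rA]□□bbba

The machine reaches the accept state rA and halts.

Answer: Accept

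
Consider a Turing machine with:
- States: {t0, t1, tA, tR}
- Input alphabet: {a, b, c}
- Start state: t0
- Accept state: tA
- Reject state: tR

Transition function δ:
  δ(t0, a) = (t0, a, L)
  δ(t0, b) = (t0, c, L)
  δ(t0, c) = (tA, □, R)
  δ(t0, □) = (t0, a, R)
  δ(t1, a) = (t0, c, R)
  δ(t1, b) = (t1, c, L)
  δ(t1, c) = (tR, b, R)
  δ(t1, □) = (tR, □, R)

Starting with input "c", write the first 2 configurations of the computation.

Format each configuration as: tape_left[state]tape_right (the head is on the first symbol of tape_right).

Transitions applied:
Step 1: δ(t0, c) = (tA, □, R)

The first 2 configurations are:
[t0]c ⊢ □[tA]□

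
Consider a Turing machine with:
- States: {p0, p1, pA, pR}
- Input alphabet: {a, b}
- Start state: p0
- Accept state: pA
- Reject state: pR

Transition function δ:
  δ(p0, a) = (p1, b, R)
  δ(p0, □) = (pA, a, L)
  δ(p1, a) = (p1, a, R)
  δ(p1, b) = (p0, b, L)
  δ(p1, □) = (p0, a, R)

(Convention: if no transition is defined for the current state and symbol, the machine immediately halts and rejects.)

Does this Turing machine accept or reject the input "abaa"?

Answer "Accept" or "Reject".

Execution trace:
Initial: [p0]abaa
Step 1: δ(p0, a) = (p1, b, R) → b[p1]baa
Step 2: δ(p1, b) = (p0, b, L) → [p0]bbaa

No transition is defined for δ(p0, b). By convention the machine halts and rejects.

Answer: Reject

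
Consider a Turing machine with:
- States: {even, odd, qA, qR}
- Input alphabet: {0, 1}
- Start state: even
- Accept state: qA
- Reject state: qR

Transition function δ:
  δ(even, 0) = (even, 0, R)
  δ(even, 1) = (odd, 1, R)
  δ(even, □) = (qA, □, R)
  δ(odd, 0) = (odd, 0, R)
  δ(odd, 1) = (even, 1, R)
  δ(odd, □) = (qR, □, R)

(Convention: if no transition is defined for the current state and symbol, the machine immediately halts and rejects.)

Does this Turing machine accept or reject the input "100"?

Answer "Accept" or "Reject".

Execution trace:
Initial: [even]100
Step 1: δ(even, 1) = (odd, 1, R) → 1[odd]00
Step 2: δ(odd, 0) = (odd, 0, R) → 10[odd]0
Step 3: δ(odd, 0) = (odd, 0, R) → 100[odd]□
Step 4: δ(odd, □) = (qR, □, R) → 100□[qR]□

The machine reaches the reject state qR and halts.

Answer: Reject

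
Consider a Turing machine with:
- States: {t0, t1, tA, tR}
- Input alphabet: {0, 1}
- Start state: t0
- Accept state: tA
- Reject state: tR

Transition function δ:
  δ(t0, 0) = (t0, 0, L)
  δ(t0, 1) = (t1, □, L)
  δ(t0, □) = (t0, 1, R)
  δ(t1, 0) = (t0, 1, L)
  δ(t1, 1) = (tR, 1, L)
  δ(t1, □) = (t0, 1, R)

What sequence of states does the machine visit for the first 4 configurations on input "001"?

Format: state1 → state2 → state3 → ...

Execution trace:
Initial: [t0]001
Step 1: δ(t0, 0) = (t0, 0, L) → [t0]□001
Step 2: δ(t0, □) = (t0, 1, R) → 1[t0]001
Step 3: δ(t0, 0) = (t0, 0, L) → [t0]1001

State sequence: t0 → t0 → t0 → t0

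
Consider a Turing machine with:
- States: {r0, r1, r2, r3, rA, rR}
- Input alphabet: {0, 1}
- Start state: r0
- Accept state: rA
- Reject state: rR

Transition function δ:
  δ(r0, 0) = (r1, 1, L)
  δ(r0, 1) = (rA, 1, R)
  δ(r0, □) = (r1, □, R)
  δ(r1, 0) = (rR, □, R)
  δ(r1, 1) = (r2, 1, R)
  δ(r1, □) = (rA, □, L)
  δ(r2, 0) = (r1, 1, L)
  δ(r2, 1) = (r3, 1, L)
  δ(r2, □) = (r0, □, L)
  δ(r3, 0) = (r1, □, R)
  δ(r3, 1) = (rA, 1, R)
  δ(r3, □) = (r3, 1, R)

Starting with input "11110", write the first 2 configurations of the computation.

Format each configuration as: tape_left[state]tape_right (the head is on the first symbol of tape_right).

Transitions applied:
Step 1: δ(r0, 1) = (rA, 1, R)

The first 2 configurations are:
[r0]11110 ⊢ 1[rA]1110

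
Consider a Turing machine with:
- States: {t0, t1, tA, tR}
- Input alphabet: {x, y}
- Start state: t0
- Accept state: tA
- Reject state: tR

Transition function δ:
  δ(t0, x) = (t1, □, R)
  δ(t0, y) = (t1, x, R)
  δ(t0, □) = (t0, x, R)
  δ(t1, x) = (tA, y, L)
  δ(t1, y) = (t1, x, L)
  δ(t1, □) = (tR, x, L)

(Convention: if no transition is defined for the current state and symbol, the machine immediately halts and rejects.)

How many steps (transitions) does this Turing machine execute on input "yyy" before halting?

Execution trace:
Initial: [t0]yyy
Step 1: δ(t0, y) = (t1, x, R) → x[t1]yy
Step 2: δ(t1, y) = (t1, x, L) → [t1]xxy
Step 3: δ(t1, x) = (tA, y, L) → [tA]□yxy

The machine reaches the accept state tA and halts.

The machine executed 3 steps before halting.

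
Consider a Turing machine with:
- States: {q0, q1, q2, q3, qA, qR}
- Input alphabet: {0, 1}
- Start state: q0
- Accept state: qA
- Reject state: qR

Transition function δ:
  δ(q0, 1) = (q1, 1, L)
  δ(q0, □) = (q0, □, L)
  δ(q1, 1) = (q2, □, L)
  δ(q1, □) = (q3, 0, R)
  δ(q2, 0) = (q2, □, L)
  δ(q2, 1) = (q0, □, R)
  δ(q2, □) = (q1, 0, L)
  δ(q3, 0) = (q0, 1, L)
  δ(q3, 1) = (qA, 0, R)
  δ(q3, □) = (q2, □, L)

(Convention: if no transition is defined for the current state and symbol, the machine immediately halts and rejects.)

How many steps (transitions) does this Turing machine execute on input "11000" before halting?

Execution trace:
Initial: [q0]11000
Step 1: δ(q0, 1) = (q1, 1, L) → [q1]□11000
Step 2: δ(q1, □) = (q3, 0, R) → 0[q3]11000
Step 3: δ(q3, 1) = (qA, 0, R) → 00[qA]1000

The machine reaches the accept state qA and halts.

The machine executed 3 steps before halting.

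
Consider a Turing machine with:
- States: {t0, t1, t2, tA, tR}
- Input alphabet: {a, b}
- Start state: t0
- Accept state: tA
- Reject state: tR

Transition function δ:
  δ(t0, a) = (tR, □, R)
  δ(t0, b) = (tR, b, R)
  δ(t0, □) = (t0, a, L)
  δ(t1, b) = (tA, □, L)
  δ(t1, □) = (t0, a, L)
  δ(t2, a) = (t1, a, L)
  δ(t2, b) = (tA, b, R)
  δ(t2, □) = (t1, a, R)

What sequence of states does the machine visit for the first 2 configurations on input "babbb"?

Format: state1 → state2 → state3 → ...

Execution trace:
Initial: [t0]babbb
Step 1: δ(t0, b) = (tR, b, R) → b[tR]abbb

The machine reaches the reject state tR and halts.

State sequence: t0 → tR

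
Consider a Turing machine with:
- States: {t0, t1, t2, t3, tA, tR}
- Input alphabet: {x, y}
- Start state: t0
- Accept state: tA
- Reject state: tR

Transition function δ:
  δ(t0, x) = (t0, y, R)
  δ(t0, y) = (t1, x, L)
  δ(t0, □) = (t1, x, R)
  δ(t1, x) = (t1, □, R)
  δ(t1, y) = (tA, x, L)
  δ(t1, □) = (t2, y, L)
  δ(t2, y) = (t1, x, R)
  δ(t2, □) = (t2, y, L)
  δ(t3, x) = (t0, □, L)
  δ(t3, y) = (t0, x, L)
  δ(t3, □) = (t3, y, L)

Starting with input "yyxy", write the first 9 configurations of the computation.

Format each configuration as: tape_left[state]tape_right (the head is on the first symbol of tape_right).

Transitions applied:
Step 1: δ(t0, y) = (t1, x, L)
Step 2: δ(t1, □) = (t2, y, L)
Step 3: δ(t2, □) = (t2, y, L)
Step 4: δ(t2, □) = (t2, y, L)
Step 5: δ(t2, □) = (t2, y, L)
Step 6: δ(t2, □) = (t2, y, L)
Step 7: δ(t2, □) = (t2, y, L)
Step 8: δ(t2, □) = (t2, y, L)

The first 9 configurations are:
[t0]yyxy ⊢ [t1]□xyxy ⊢ [t2]□yxyxy ⊢ [t2]□yyxyxy ⊢ [t2]□yyyxyxy ⊢ [t2]□yyyyxyxy ⊢ [t2]□yyyyyxyxy ⊢ [t2]□yyyyyyxyxy ⊢ [t2]□yyyyyyyxyxy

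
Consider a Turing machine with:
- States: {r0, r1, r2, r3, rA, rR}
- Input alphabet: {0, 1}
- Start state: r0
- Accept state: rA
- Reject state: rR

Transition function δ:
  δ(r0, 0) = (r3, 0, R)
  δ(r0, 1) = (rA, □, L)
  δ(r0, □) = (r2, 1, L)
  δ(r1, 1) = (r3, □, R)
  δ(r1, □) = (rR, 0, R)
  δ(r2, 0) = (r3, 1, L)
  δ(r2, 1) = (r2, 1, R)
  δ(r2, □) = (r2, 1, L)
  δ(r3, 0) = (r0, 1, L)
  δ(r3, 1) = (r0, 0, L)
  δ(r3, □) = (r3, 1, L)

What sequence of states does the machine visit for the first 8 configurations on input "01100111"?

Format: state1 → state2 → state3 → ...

Execution trace:
Initial: [r0]01100111
Step 1: δ(r0, 0) = (r3, 0, R) → 0[r3]1100111
Step 2: δ(r3, 1) = (r0, 0, L) → [r0]00100111
Step 3: δ(r0, 0) = (r3, 0, R) → 0[r3]0100111
Step 4: δ(r3, 0) = (r0, 1, L) → [r0]01100111
Step 5: δ(r0, 0) = (r3, 0, R) → 0[r3]1100111
Step 6: δ(r3, 1) = (r0, 0, L) → [r0]00100111
Step 7: δ(r0, 0) = (r3, 0, R) → 0[r3]0100111

State sequence: r0 → r3 → r0 → r3 → r0 → r3 → r0 → r3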